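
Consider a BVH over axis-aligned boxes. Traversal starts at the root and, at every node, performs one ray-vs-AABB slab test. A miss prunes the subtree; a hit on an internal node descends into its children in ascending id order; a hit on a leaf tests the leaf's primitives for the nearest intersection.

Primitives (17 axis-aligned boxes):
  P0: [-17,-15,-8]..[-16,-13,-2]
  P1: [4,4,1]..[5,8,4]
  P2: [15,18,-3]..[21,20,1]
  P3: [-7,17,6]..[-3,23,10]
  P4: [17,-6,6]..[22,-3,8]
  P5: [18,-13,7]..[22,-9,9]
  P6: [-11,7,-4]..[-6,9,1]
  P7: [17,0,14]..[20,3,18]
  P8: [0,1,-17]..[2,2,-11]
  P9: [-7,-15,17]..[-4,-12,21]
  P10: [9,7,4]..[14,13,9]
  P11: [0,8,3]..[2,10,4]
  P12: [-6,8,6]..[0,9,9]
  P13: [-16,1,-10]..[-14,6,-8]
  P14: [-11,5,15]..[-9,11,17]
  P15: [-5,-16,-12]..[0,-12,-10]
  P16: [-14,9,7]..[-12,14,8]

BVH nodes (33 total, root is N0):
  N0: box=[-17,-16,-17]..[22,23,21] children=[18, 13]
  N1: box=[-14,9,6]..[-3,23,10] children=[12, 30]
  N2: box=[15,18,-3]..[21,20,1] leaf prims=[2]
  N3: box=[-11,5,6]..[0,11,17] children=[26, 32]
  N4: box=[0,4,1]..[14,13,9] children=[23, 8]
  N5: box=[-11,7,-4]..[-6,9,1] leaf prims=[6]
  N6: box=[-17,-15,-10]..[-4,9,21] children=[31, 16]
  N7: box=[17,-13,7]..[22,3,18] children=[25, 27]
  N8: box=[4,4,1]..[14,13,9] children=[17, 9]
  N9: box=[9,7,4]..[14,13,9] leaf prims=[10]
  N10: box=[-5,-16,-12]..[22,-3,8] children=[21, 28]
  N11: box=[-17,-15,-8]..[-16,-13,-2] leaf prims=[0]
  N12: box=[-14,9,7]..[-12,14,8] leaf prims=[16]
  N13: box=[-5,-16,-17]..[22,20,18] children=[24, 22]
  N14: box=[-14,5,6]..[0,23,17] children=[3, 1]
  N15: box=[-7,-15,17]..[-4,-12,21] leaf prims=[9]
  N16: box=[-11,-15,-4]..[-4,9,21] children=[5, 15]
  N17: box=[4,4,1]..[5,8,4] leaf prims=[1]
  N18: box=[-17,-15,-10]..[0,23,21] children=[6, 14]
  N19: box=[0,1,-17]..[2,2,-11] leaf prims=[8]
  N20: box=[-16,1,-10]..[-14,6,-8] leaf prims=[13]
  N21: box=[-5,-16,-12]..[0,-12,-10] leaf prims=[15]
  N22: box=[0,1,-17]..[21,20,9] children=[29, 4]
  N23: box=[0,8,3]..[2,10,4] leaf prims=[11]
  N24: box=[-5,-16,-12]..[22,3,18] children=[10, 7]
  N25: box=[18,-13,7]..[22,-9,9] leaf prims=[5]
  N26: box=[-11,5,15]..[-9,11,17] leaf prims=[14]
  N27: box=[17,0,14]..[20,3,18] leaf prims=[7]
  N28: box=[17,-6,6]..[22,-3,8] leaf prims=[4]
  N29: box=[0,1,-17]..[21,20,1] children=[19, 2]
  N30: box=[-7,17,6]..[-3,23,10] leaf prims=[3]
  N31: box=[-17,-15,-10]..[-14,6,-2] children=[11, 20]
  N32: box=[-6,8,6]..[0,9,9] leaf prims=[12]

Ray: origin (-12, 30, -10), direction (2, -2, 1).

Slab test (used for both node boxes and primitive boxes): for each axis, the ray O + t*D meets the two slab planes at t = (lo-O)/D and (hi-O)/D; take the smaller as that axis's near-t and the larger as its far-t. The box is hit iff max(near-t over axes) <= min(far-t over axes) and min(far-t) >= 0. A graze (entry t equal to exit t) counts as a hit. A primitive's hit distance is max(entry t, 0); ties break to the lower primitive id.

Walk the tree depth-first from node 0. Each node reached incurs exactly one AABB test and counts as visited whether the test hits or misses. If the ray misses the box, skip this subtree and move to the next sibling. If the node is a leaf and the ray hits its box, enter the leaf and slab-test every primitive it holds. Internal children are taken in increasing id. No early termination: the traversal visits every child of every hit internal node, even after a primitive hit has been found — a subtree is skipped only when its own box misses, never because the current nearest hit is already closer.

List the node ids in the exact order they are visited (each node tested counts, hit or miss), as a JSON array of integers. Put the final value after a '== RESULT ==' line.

Trace the traversal:
N0 x:[-5/2,17] y:[7/2,23] z:[-7,31] -> hit [7/2,17], descend [13, 18]
  N13 x:[7/2,17] y:[5,23] z:[-7,28] -> hit [5,17], descend [22, 24]
    N22 x:[6,33/2] y:[5,29/2] z:[-7,19] -> hit [6,29/2], descend [4, 29]
      N4 x:[6,13] y:[17/2,13] z:[11,19] -> hit [11,13], descend [8, 23]
        N8 x:[8,13] y:[17/2,13] z:[11,19] -> hit [11,13], descend [9, 17]
          N9 x:[21/2,13] y:[17/2,23/2] z:[14,19] -> miss, prune
          N17 x:[8,17/2] y:[11,13] z:[11,14] -> miss, prune
        N23 x:[6,7] y:[10,11] z:[13,14] -> miss, prune
      N29 x:[6,33/2] y:[5,29/2] z:[-7,11] -> hit [6,11], descend [2, 19]
        N2 x:[27/2,33/2] y:[5,6] z:[7,11] -> miss, prune
        N19 x:[6,7] y:[14,29/2] z:[-7,-1] -> miss, prune
    N24 x:[7/2,17] y:[27/2,23] z:[-2,28] -> hit [27/2,17], descend [7, 10]
      N7 x:[29/2,17] y:[27/2,43/2] z:[17,28] -> hit [17,17], descend [25, 27]
        N25 x:[15,17] y:[39/2,43/2] z:[17,19] -> miss, prune
        N27 x:[29/2,16] y:[27/2,15] z:[24,28] -> miss, prune
      N10 x:[7/2,17] y:[33/2,23] z:[-2,18] -> hit [33/2,17], descend [21, 28]
        N21 x:[7/2,6] y:[21,23] z:[-2,0] -> miss, prune
        N28 x:[29/2,17] y:[33/2,18] z:[16,18] -> hit [33/2,17] leaf, test {P4@t=33/2}
  N18 x:[-5/2,6] y:[7/2,45/2] z:[0,31] -> hit [7/2,6], descend [6, 14]
    N6 x:[-5/2,4] y:[21/2,45/2] z:[0,31] -> miss, prune
    N14 x:[-1,6] y:[7/2,25/2] z:[16,27] -> miss, prune

Visited [0, 13, 22, 4, 8, 9, 17, 23, 29, 2, 19, 24, 7, 25, 27, 10, 21, 28, 18, 6, 14]. Tests: 21 box, 1 leaf. Nearest: P4.

== RESULT ==
[0, 13, 22, 4, 8, 9, 17, 23, 29, 2, 19, 24, 7, 25, 27, 10, 21, 28, 18, 6, 14]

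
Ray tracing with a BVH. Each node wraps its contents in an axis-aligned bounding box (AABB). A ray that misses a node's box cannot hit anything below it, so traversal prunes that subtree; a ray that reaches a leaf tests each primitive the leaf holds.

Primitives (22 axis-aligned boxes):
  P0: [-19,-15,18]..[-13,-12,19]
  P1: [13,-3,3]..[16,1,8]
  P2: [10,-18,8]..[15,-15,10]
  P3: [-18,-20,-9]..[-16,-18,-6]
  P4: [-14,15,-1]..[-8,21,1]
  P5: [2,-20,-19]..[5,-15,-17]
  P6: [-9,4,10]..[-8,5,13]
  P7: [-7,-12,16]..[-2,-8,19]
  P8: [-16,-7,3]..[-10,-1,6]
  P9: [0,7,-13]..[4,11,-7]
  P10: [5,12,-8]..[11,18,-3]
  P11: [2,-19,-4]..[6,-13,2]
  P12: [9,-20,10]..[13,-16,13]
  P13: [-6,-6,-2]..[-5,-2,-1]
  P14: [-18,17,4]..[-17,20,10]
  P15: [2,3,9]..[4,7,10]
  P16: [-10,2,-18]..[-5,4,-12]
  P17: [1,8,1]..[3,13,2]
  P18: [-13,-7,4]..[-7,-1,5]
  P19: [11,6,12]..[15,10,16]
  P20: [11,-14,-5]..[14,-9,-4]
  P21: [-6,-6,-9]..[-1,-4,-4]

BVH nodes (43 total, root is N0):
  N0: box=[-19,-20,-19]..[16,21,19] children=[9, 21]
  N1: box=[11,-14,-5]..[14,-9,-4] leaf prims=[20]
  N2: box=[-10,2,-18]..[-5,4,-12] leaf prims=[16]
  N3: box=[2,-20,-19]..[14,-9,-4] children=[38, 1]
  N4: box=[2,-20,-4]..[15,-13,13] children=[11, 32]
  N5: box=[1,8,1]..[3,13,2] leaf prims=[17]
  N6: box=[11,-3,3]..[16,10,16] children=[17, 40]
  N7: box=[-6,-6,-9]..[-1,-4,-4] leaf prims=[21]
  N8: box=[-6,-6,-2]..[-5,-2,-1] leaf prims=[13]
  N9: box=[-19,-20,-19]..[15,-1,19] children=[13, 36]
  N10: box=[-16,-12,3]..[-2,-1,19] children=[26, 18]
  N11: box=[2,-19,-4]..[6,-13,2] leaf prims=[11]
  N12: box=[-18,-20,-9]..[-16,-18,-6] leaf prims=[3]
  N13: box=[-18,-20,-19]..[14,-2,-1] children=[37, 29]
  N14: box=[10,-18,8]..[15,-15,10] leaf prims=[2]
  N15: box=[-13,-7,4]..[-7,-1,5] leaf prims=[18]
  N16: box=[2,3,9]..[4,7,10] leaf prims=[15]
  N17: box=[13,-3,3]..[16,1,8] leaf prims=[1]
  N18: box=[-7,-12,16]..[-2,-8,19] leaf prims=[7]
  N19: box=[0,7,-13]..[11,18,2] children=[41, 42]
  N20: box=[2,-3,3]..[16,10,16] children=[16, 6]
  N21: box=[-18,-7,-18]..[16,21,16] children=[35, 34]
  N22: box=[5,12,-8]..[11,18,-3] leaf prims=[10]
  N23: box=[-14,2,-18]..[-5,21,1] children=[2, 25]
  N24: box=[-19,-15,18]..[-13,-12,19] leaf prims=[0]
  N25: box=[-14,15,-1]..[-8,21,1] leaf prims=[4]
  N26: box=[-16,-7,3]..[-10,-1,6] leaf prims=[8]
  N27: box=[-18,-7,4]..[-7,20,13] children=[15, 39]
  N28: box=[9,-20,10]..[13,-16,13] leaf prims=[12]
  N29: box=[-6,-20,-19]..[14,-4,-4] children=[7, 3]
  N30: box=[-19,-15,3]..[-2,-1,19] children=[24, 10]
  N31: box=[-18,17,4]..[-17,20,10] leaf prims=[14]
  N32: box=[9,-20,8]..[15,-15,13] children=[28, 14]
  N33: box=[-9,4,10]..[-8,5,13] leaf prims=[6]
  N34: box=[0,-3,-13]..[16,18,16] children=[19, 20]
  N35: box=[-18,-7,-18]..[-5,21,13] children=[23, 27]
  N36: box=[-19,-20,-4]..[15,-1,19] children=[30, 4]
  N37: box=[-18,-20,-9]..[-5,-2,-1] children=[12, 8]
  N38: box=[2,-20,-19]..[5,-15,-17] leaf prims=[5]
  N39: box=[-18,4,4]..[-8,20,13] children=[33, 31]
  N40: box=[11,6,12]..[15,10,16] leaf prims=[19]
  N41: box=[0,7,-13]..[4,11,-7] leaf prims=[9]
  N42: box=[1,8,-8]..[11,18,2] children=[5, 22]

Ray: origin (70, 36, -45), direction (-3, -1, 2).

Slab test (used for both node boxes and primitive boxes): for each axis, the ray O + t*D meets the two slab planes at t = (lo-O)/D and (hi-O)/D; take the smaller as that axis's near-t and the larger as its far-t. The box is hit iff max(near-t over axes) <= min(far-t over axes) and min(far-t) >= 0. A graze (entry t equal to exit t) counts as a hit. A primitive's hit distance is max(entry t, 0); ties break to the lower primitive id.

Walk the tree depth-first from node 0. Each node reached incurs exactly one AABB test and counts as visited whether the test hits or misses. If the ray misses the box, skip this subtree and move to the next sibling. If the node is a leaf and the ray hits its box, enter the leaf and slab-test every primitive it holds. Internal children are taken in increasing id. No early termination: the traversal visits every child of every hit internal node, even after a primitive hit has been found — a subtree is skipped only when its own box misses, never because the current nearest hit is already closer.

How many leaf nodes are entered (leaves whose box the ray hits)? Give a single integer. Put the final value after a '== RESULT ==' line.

Walk:
N0 x:[18,89/3] y:[15,56] z:[13,32] -> hit [18,89/3], descend [9, 21]
  N9 x:[55/3,89/3] y:[37,56] z:[13,32] -> miss, prune
  N21 x:[18,88/3] y:[15,43] z:[27/2,61/2] -> hit [18,88/3], descend [34, 35]
    N34 x:[18,70/3] y:[18,39] z:[16,61/2] -> hit [18,70/3], descend [19, 20]
      N19 x:[59/3,70/3] y:[18,29] z:[16,47/2] -> hit [59/3,70/3], descend [41, 42]
        N41 x:[22,70/3] y:[25,29] z:[16,19] -> miss, prune
        N42 x:[59/3,23] y:[18,28] z:[37/2,47/2] -> hit [59/3,23], descend [5, 22]
          N5 x:[67/3,23] y:[23,28] z:[23,47/2] -> hit [23,23] leaf, test {P17@t=23}
          N22 x:[59/3,65/3] y:[18,24] z:[37/2,21] -> hit [59/3,21] leaf, test {P10@t=59/3}
      N20 x:[18,68/3] y:[26,39] z:[24,61/2] -> miss, prune
    N35 x:[25,88/3] y:[15,43] z:[27/2,29] -> hit [25,29], descend [23, 27]
      N23 x:[25,28] y:[15,34] z:[27/2,23] -> miss, prune
      N27 x:[77/3,88/3] y:[16,43] z:[49/2,29] -> hit [77/3,29], descend [15, 39]
        N15 x:[77/3,83/3] y:[37,43] z:[49/2,25] -> miss, prune
        N39 x:[26,88/3] y:[16,32] z:[49/2,29] -> hit [26,29], descend [31, 33]
          N31 x:[29,88/3] y:[16,19] z:[49/2,55/2] -> miss, prune
          N33 x:[26,79/3] y:[31,32] z:[55/2,29] -> miss, prune

Visited [0, 9, 21, 34, 19, 41, 42, 5, 22, 20, 35, 23, 27, 15, 39, 31, 33]. Tests: 17 box, 2 leaf. Nearest: P10.

== RESULT ==
2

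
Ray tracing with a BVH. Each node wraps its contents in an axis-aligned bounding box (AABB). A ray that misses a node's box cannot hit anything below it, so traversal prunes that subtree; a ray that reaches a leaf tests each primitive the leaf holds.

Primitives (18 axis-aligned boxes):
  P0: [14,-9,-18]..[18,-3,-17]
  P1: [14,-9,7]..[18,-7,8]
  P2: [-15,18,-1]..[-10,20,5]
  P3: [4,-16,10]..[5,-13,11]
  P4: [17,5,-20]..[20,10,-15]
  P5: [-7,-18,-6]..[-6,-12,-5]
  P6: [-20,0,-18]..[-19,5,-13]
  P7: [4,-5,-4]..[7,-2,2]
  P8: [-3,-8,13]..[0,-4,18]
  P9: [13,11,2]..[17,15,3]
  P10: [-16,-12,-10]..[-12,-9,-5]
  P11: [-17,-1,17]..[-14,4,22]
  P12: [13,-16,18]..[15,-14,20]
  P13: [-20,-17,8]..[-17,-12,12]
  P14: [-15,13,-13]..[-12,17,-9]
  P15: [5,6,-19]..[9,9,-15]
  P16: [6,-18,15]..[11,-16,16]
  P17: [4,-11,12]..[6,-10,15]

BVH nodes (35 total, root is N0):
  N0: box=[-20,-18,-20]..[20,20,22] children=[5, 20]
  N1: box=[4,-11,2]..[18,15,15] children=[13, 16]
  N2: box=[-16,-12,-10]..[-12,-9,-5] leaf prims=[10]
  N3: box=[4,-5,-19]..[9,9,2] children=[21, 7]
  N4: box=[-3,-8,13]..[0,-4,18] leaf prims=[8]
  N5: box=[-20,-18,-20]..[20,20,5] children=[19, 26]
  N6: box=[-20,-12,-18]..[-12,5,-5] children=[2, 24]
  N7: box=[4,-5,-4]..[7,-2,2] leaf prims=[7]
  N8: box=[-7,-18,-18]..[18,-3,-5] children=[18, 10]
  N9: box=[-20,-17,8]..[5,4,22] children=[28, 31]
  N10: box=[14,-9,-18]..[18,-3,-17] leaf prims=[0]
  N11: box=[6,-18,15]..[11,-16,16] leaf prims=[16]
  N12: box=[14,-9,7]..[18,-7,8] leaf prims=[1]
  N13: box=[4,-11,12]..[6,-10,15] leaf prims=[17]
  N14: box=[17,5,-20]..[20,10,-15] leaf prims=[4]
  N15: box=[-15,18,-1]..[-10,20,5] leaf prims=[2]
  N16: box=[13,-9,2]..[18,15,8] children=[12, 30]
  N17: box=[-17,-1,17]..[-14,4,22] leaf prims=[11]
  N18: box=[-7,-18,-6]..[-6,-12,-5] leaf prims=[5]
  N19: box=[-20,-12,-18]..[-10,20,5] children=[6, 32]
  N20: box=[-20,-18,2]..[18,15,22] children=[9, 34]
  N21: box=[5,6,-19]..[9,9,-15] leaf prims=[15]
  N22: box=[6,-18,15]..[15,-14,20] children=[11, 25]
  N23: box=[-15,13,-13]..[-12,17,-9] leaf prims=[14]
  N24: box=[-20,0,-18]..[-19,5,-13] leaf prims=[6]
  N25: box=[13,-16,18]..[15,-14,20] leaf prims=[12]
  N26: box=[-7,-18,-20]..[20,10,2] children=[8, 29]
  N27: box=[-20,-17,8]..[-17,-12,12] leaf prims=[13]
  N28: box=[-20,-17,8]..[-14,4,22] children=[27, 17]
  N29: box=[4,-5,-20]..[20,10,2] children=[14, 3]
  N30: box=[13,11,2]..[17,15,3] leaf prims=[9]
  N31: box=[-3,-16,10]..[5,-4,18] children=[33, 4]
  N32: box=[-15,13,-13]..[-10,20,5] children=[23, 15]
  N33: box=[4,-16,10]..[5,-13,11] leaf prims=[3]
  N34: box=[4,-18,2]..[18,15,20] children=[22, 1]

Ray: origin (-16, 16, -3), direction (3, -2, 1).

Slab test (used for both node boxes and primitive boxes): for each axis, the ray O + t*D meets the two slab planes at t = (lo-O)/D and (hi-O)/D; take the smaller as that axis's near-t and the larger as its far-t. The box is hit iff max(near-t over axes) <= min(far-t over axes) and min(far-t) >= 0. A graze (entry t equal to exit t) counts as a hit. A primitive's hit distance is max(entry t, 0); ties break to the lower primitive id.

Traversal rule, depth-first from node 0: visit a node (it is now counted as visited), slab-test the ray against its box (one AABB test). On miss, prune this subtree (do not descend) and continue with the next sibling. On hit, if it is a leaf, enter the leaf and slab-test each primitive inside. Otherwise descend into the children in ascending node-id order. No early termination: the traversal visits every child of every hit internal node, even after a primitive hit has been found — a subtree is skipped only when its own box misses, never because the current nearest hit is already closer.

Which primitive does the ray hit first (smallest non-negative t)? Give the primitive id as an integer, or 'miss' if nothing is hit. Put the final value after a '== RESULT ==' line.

Trace the traversal:
N0 x:[-4/3,12] y:[-2,17] z:[-17,25] -> hit [-4/3,12], descend [5, 20]
  N5 x:[-4/3,12] y:[-2,17] z:[-17,8] -> hit [-4/3,8], descend [19, 26]
    N19 x:[-4/3,2] y:[-2,14] z:[-15,8] -> hit [-4/3,2], descend [6, 32]
      N6 x:[-4/3,4/3] y:[11/2,14] z:[-15,-2] -> miss, prune
      N32 x:[1/3,2] y:[-2,3/2] z:[-10,8] -> hit [1/3,3/2], descend [15, 23]
        N15 x:[1/3,2] y:[-2,-1] z:[2,8] -> miss, prune
        N23 x:[1/3,4/3] y:[-1/2,3/2] z:[-10,-6] -> miss, prune
    N26 x:[3,12] y:[3,17] z:[-17,5] -> hit [3,5], descend [8, 29]
      N8 x:[3,34/3] y:[19/2,17] z:[-15,-2] -> miss, prune
      N29 x:[20/3,12] y:[3,21/2] z:[-17,5] -> miss, prune
  N20 x:[-4/3,34/3] y:[1/2,17] z:[5,25] -> hit [5,34/3], descend [9, 34]
    N9 x:[-4/3,7] y:[6,33/2] z:[11,25] -> miss, prune
    N34 x:[20/3,34/3] y:[1/2,17] z:[5,23] -> hit [20/3,34/3], descend [1, 22]
      N1 x:[20/3,34/3] y:[1/2,27/2] z:[5,18] -> hit [20/3,34/3], descend [13, 16]
        N13 x:[20/3,22/3] y:[13,27/2] z:[15,18] -> miss, prune
        N16 x:[29/3,34/3] y:[1/2,25/2] z:[5,11] -> hit [29/3,11], descend [12, 30]
          N12 x:[10,34/3] y:[23/2,25/2] z:[10,11] -> miss, prune
          N30 x:[29/3,11] y:[1/2,5/2] z:[5,6] -> miss, prune
      N22 x:[22/3,31/3] y:[15,17] z:[18,23] -> miss, prune

19 AABB tests over nodes [0, 5, 19, 6, 32, 15, 23, 26, 8, 29, 20, 9, 34, 1, 13, 16, 12, 30, 22]; 0 leaves entered; closest miss.

== RESULT ==
miss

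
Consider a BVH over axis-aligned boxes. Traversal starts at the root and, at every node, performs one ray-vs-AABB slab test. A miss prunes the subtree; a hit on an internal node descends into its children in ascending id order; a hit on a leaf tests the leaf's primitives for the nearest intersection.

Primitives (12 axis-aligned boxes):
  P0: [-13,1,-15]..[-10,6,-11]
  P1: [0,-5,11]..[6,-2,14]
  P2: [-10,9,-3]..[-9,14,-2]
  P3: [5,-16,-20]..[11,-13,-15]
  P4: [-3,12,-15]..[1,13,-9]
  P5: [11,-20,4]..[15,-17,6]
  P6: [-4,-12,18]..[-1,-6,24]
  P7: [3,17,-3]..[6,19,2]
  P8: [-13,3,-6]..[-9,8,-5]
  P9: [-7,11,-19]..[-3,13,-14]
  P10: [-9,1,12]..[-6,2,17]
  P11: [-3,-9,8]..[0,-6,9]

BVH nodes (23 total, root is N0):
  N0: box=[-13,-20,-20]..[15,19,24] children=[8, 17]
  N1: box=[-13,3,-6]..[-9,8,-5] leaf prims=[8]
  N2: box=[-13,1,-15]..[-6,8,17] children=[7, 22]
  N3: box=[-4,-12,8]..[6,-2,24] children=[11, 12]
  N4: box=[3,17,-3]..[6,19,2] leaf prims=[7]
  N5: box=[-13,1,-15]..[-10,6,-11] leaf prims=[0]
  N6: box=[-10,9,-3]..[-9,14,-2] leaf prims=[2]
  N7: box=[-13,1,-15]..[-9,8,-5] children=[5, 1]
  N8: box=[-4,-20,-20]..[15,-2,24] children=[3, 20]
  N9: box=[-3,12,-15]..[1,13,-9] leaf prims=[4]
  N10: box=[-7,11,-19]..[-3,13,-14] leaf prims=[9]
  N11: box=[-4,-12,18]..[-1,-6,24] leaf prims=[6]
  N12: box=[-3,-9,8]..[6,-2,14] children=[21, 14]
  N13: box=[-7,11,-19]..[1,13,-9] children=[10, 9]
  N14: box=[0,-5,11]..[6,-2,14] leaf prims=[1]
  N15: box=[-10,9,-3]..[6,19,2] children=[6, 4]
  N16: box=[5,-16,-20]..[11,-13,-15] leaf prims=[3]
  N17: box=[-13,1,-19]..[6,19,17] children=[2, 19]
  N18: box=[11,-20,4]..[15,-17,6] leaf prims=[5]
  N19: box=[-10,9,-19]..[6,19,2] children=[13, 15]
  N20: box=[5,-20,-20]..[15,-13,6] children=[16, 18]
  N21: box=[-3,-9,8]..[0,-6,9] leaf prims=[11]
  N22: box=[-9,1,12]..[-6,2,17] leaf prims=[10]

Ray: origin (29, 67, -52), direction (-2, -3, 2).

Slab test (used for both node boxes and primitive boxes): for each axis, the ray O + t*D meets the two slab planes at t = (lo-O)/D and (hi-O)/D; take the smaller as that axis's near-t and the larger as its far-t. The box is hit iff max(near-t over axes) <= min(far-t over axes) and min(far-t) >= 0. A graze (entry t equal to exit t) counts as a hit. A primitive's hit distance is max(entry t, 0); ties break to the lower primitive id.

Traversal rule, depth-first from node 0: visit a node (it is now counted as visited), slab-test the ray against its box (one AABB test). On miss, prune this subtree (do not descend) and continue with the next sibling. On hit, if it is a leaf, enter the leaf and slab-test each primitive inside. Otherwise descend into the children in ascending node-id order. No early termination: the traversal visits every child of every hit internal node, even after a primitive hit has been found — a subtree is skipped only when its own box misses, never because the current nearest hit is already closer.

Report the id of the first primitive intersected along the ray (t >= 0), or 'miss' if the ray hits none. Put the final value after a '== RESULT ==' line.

Trace the traversal:
N0 x:[7,21] y:[16,29] z:[16,38] -> hit [16,21], descend [8, 17]
  N8 x:[7,33/2] y:[23,29] z:[16,38] -> miss, prune
  N17 x:[23/2,21] y:[16,22] z:[33/2,69/2] -> hit [33/2,21], descend [2, 19]
    N2 x:[35/2,21] y:[59/3,22] z:[37/2,69/2] -> hit [59/3,21], descend [7, 22]
      N7 x:[19,21] y:[59/3,22] z:[37/2,47/2] -> hit [59/3,21], descend [1, 5]
        N1 x:[19,21] y:[59/3,64/3] z:[23,47/2] -> miss, prune
        N5 x:[39/2,21] y:[61/3,22] z:[37/2,41/2] -> hit [61/3,41/2] leaf, test {P0@t=61/3}
      N22 x:[35/2,19] y:[65/3,22] z:[32,69/2] -> miss, prune
    N19 x:[23/2,39/2] y:[16,58/3] z:[33/2,27] -> hit [33/2,58/3], descend [13, 15]
      N13 x:[14,18] y:[18,56/3] z:[33/2,43/2] -> hit [18,18], descend [9, 10]
        N9 x:[14,16] y:[18,55/3] z:[37/2,43/2] -> miss, prune
        N10 x:[16,18] y:[18,56/3] z:[33/2,19] -> hit [18,18] leaf, test {P9@t=18}
      N15 x:[23/2,39/2] y:[16,58/3] z:[49/2,27] -> miss, prune

order=[0, 8, 17, 2, 7, 1, 5, 22, 19, 13, 9, 10, 15]  |boxes|=13  |leaves|=2  hit=P9

== RESULT ==
9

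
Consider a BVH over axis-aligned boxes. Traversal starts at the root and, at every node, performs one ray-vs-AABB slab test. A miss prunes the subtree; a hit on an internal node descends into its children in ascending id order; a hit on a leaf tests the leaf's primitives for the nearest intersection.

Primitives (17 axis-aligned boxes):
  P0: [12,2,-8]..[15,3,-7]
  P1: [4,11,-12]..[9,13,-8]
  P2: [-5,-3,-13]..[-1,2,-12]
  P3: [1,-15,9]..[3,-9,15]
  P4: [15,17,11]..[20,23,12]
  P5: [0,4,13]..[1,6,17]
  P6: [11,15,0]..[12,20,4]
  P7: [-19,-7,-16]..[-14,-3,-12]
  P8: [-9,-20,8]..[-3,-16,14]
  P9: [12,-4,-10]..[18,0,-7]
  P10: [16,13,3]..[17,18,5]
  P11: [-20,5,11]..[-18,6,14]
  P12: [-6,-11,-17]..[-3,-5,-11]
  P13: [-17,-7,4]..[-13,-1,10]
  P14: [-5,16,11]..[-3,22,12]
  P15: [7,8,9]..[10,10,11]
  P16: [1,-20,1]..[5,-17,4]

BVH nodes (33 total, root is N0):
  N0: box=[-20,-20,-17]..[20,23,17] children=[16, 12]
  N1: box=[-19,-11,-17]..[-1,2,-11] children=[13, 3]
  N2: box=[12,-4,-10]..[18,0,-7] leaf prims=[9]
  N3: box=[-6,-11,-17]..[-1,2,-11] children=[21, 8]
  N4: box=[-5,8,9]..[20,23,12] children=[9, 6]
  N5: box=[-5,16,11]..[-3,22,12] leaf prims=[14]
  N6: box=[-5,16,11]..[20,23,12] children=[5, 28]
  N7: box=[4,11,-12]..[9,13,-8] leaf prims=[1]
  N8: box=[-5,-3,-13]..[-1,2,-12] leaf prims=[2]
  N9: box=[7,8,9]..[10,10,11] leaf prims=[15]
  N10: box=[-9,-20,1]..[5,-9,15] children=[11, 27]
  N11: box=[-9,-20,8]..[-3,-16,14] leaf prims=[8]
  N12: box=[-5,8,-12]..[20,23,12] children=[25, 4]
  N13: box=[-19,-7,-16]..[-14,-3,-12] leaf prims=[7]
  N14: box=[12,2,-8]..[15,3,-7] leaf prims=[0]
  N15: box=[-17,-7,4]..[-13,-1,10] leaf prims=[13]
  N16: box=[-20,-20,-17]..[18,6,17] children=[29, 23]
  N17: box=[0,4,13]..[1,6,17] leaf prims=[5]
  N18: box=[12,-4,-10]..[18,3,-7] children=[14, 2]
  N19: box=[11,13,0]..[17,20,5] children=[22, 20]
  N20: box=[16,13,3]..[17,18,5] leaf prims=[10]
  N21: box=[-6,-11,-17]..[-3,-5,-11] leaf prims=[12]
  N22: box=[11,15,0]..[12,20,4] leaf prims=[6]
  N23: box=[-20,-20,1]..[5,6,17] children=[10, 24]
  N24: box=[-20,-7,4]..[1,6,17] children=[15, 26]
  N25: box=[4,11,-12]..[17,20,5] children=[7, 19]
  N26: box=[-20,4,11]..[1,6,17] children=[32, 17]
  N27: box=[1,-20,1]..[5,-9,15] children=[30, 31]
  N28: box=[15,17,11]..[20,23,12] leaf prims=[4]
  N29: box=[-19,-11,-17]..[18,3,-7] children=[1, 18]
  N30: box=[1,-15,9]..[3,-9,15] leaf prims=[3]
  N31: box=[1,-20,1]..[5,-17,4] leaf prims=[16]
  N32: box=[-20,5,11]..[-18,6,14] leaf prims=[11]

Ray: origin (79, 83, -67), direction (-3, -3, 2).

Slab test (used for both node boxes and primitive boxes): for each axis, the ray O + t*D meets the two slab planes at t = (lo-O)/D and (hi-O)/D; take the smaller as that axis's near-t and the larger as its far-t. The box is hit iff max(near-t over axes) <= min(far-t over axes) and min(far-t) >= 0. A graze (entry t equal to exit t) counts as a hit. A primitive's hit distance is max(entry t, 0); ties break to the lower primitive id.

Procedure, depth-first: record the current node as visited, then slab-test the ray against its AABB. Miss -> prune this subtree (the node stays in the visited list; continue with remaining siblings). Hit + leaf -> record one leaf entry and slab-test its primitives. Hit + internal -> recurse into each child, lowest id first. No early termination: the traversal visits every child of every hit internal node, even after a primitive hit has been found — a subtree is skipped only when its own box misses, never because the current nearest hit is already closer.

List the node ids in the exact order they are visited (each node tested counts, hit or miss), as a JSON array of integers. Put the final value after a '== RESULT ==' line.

Traverse from the root:
N0 x:[59/3,33] y:[20,103/3] z:[25,42] -> hit [25,33], descend [12, 16]
  N12 x:[59/3,28] y:[20,25] z:[55/2,79/2] -> miss, prune
  N16 x:[61/3,33] y:[77/3,103/3] z:[25,42] -> hit [77/3,33], descend [23, 29]
    N23 x:[74/3,33] y:[77/3,103/3] z:[34,42] -> miss, prune
    N29 x:[61/3,98/3] y:[80/3,94/3] z:[25,30] -> hit [80/3,30], descend [1, 18]
      N1 x:[80/3,98/3] y:[27,94/3] z:[25,28] -> hit [27,28], descend [3, 13]
        N3 x:[80/3,85/3] y:[27,94/3] z:[25,28] -> hit [27,28], descend [8, 21]
          N8 x:[80/3,28] y:[27,86/3] z:[27,55/2] -> hit [27,55/2] leaf, test {P2@t=27}
          N21 x:[82/3,85/3] y:[88/3,94/3] z:[25,28] -> miss, prune
        N13 x:[31,98/3] y:[86/3,30] z:[51/2,55/2] -> miss, prune
      N18 x:[61/3,67/3] y:[80/3,29] z:[57/2,30] -> miss, prune

11 AABB tests over nodes [0, 12, 16, 23, 29, 1, 3, 8, 21, 13, 18]; 1 leaf entered; closest P2.

== RESULT ==
[0, 12, 16, 23, 29, 1, 3, 8, 21, 13, 18]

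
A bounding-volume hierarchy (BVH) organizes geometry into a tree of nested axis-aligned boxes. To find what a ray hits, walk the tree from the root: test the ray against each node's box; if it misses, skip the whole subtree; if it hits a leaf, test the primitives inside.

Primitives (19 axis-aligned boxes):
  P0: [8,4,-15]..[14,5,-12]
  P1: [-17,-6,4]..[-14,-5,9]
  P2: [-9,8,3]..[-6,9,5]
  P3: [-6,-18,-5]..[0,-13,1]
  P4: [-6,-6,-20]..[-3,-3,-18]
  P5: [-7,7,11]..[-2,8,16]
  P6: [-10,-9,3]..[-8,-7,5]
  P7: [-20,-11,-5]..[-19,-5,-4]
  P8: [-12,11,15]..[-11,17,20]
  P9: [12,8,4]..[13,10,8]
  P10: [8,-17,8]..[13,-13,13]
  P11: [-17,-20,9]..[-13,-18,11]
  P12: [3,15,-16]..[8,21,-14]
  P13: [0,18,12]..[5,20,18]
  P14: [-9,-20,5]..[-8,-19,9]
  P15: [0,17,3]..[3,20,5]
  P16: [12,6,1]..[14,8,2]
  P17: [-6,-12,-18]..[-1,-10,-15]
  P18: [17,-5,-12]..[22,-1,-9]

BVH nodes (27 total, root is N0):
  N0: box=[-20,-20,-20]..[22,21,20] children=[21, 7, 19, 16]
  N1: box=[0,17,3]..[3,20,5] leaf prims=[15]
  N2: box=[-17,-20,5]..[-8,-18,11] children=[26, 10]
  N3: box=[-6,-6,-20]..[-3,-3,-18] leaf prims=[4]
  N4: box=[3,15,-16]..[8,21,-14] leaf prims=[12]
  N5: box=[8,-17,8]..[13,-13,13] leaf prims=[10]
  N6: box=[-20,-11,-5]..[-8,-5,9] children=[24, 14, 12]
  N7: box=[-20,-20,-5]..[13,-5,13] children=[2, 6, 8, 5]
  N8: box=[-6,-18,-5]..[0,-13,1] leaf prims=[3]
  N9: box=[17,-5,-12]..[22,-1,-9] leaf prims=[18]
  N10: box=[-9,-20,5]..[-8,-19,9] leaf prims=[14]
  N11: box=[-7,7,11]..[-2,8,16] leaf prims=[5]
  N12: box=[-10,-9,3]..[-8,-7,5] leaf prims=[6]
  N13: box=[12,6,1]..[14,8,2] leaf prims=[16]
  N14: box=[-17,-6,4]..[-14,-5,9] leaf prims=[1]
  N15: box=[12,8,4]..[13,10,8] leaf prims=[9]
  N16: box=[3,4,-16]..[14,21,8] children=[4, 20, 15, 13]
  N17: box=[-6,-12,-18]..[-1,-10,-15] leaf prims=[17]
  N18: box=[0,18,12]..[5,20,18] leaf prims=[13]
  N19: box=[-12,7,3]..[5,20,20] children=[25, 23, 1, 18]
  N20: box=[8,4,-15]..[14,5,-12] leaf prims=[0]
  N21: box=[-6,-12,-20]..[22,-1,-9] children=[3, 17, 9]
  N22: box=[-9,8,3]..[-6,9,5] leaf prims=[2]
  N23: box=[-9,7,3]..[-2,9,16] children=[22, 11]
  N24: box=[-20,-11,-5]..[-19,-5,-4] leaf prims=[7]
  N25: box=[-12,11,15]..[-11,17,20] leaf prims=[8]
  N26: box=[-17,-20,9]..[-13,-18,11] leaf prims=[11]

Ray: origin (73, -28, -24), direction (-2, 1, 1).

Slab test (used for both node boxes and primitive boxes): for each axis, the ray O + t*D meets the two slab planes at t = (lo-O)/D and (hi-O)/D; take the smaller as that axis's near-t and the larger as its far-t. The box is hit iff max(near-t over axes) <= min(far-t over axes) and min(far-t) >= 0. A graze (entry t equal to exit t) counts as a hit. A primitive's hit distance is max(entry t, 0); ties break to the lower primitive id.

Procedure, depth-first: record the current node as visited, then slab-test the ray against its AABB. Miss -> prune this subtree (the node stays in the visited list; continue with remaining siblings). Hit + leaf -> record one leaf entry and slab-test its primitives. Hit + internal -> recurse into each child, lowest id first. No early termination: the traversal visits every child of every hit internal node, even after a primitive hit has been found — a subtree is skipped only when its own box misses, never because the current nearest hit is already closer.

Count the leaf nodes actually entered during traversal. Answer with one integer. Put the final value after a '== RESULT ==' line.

Traverse from the root:
N0 x:[51/2,93/2] y:[8,49] z:[4,44] -> hit [51/2,44], descend [7, 16, 19, 21]
  N7 x:[30,93/2] y:[8,23] z:[19,37] -> miss, prune
  N16 x:[59/2,35] y:[32,49] z:[8,32] -> hit [32,32], descend [4, 13, 15, 20]
    N4 x:[65/2,35] y:[43,49] z:[8,10] -> miss, prune
    N13 x:[59/2,61/2] y:[34,36] z:[25,26] -> miss, prune
    N15 x:[30,61/2] y:[36,38] z:[28,32] -> miss, prune
    N20 x:[59/2,65/2] y:[32,33] z:[9,12] -> miss, prune
  N19 x:[34,85/2] y:[35,48] z:[27,44] -> hit [35,85/2], descend [1, 18, 23, 25]
    N1 x:[35,73/2] y:[45,48] z:[27,29] -> miss, prune
    N18 x:[34,73/2] y:[46,48] z:[36,42] -> miss, prune
    N23 x:[75/2,41] y:[35,37] z:[27,40] -> miss, prune
    N25 x:[42,85/2] y:[39,45] z:[39,44] -> hit [42,85/2] leaf, test {P8@t=42}
  N21 x:[51/2,79/2] y:[16,27] z:[4,15] -> miss, prune

Summary -> nodes [0, 7, 16, 4, 13, 15, 20, 19, 1, 18, 23, 25, 21]; box-tests=13; leaf-entries=1; first=P8

== RESULT ==
1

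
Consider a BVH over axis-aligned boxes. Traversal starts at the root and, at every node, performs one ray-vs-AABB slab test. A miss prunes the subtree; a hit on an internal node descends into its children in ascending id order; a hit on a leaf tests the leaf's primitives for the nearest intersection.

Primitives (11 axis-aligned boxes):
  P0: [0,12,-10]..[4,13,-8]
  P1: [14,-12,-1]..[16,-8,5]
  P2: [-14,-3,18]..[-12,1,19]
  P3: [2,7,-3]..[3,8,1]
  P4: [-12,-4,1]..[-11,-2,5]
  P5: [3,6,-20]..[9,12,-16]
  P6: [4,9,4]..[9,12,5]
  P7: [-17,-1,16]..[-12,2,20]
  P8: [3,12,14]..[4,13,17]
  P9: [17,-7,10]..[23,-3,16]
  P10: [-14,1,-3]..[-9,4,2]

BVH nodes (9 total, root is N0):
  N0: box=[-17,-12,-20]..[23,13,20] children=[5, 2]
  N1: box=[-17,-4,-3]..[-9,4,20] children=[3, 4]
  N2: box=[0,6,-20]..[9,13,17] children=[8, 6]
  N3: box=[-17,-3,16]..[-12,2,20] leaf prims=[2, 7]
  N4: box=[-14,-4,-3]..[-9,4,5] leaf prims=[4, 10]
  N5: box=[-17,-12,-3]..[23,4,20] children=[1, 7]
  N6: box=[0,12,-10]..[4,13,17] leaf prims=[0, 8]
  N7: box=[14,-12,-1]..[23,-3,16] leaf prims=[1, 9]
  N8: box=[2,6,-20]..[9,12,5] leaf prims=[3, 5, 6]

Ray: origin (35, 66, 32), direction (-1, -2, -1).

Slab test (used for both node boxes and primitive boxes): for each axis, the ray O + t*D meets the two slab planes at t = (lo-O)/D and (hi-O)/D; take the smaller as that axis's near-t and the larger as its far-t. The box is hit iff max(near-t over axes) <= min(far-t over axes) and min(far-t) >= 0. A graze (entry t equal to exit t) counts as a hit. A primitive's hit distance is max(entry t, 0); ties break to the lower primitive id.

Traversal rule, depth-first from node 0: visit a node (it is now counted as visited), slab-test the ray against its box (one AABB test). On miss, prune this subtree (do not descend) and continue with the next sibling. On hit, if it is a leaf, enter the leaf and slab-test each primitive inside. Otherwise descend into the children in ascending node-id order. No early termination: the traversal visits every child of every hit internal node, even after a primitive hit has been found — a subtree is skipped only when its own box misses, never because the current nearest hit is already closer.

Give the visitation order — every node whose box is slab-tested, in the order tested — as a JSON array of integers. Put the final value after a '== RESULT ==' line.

Trace the traversal:
N0 x:[12,52] y:[53/2,39] z:[12,52] -> hit [53/2,39], descend [2, 5]
  N2 x:[26,35] y:[53/2,30] z:[15,52] -> hit [53/2,30], descend [6, 8]
    N6 x:[31,35] y:[53/2,27] z:[15,42] -> miss, prune
    N8 x:[26,33] y:[27,30] z:[27,52] -> hit [27,30] leaf, test {P3(miss), P5(miss), P6@t=27}
  N5 x:[12,52] y:[31,39] z:[12,35] -> hit [31,35], descend [1, 7]
    N1 x:[44,52] y:[31,35] z:[12,35] -> miss, prune
    N7 x:[12,21] y:[69/2,39] z:[16,33] -> miss, prune

order=[0, 2, 6, 8, 5, 1, 7]  |boxes|=7  |leaves|=1  hit=P6

== RESULT ==
[0, 2, 6, 8, 5, 1, 7]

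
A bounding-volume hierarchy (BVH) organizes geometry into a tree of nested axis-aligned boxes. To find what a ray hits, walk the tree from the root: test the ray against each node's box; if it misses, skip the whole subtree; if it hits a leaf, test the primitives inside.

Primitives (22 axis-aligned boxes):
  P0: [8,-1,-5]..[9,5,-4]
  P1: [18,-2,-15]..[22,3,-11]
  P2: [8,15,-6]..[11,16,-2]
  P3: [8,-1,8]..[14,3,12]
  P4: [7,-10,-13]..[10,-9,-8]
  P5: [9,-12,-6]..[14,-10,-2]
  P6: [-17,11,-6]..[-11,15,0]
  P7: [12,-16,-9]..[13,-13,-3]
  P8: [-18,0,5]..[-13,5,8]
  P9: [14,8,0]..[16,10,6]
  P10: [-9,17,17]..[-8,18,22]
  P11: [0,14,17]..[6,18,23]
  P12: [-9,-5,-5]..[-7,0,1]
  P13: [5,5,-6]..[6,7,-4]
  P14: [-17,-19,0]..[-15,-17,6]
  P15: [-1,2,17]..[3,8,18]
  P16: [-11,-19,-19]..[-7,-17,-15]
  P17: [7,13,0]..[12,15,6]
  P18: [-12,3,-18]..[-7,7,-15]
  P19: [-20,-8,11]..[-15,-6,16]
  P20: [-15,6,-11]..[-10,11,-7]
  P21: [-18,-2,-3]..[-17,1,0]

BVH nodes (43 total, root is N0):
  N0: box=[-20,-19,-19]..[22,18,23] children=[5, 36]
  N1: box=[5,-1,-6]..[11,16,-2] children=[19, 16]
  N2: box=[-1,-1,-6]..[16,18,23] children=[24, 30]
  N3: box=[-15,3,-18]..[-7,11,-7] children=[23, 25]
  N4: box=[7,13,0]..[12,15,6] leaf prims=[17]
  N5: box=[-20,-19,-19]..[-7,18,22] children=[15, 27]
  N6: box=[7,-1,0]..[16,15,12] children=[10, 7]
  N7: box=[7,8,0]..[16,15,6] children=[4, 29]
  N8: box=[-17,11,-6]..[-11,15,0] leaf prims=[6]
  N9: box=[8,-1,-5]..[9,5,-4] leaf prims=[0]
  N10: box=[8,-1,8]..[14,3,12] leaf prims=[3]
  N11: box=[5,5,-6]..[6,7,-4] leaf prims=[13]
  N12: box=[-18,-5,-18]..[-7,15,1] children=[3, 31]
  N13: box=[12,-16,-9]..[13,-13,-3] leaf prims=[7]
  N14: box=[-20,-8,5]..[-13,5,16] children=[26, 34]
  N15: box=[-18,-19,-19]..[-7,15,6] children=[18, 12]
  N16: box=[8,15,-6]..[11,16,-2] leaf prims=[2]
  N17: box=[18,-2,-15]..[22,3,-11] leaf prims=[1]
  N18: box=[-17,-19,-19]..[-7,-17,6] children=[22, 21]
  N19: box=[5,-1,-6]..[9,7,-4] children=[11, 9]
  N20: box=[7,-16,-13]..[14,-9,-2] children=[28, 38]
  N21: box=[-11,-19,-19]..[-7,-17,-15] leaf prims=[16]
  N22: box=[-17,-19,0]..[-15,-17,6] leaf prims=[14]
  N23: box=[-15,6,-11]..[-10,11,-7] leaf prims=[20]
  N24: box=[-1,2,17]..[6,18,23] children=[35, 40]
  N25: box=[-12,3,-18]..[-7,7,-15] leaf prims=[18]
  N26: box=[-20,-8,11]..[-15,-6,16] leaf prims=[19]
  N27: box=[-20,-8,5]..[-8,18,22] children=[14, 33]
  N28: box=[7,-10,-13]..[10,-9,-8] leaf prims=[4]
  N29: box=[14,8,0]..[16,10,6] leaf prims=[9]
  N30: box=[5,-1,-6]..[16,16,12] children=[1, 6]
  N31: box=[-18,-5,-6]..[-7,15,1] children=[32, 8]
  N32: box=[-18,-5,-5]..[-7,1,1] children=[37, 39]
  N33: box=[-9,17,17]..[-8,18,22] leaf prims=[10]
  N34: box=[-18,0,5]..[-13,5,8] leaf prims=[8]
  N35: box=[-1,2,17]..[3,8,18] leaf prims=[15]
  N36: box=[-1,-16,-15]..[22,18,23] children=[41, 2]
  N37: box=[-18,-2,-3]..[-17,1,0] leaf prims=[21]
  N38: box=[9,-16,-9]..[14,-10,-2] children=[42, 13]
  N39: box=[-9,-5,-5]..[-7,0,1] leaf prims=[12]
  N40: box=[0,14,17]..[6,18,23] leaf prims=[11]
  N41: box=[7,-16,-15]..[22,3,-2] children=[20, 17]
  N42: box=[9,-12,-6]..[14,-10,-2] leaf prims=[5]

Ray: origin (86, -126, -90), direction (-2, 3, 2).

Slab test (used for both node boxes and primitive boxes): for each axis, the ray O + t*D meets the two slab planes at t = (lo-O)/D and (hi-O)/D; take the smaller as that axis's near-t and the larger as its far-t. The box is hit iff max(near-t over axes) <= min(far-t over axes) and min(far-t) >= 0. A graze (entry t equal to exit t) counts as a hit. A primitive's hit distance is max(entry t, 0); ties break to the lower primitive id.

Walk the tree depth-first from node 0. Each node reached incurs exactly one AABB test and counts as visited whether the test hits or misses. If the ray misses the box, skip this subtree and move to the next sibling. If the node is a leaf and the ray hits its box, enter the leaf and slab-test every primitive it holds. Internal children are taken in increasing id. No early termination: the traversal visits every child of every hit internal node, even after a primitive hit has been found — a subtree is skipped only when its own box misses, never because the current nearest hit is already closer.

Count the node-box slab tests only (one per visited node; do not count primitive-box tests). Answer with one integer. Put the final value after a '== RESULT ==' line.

Trace the traversal:
N0 x:[32,53] y:[107/3,48] z:[71/2,113/2] -> hit [107/3,48], descend [5, 36]
  N5 x:[93/2,53] y:[107/3,48] z:[71/2,56] -> hit [93/2,48], descend [15, 27]
    N15 x:[93/2,52] y:[107/3,47] z:[71/2,48] -> hit [93/2,47], descend [12, 18]
      N12 x:[93/2,52] y:[121/3,47] z:[36,91/2] -> miss, prune
      N18 x:[93/2,103/2] y:[107/3,109/3] z:[71/2,48] -> miss, prune
    N27 x:[47,53] y:[118/3,48] z:[95/2,56] -> hit [95/2,48], descend [14, 33]
      N14 x:[99/2,53] y:[118/3,131/3] z:[95/2,53] -> miss, prune
      N33 x:[47,95/2] y:[143/3,48] z:[107/2,56] -> miss, prune
  N36 x:[32,87/2] y:[110/3,48] z:[75/2,113/2] -> hit [75/2,87/2], descend [2, 41]
    N2 x:[35,87/2] y:[125/3,48] z:[42,113/2] -> hit [42,87/2], descend [24, 30]
      N24 x:[40,87/2] y:[128/3,48] z:[107/2,113/2] -> miss, prune
      N30 x:[35,81/2] y:[125/3,142/3] z:[42,51] -> miss, prune
    N41 x:[32,79/2] y:[110/3,43] z:[75/2,44] -> hit [75/2,79/2], descend [17, 20]
      N17 x:[32,34] y:[124/3,43] z:[75/2,79/2] -> miss, prune
      N20 x:[36,79/2] y:[110/3,39] z:[77/2,44] -> hit [77/2,39], descend [28, 38]
        N28 x:[38,79/2] y:[116/3,39] z:[77/2,41] -> hit [116/3,39] leaf, test {P4@t=116/3}
        N38 x:[36,77/2] y:[110/3,116/3] z:[81/2,44] -> miss, prune

Summary -> nodes [0, 5, 15, 12, 18, 27, 14, 33, 36, 2, 24, 30, 41, 17, 20, 28, 38]; box-tests=17; leaf-entries=1; first=P4

== RESULT ==
17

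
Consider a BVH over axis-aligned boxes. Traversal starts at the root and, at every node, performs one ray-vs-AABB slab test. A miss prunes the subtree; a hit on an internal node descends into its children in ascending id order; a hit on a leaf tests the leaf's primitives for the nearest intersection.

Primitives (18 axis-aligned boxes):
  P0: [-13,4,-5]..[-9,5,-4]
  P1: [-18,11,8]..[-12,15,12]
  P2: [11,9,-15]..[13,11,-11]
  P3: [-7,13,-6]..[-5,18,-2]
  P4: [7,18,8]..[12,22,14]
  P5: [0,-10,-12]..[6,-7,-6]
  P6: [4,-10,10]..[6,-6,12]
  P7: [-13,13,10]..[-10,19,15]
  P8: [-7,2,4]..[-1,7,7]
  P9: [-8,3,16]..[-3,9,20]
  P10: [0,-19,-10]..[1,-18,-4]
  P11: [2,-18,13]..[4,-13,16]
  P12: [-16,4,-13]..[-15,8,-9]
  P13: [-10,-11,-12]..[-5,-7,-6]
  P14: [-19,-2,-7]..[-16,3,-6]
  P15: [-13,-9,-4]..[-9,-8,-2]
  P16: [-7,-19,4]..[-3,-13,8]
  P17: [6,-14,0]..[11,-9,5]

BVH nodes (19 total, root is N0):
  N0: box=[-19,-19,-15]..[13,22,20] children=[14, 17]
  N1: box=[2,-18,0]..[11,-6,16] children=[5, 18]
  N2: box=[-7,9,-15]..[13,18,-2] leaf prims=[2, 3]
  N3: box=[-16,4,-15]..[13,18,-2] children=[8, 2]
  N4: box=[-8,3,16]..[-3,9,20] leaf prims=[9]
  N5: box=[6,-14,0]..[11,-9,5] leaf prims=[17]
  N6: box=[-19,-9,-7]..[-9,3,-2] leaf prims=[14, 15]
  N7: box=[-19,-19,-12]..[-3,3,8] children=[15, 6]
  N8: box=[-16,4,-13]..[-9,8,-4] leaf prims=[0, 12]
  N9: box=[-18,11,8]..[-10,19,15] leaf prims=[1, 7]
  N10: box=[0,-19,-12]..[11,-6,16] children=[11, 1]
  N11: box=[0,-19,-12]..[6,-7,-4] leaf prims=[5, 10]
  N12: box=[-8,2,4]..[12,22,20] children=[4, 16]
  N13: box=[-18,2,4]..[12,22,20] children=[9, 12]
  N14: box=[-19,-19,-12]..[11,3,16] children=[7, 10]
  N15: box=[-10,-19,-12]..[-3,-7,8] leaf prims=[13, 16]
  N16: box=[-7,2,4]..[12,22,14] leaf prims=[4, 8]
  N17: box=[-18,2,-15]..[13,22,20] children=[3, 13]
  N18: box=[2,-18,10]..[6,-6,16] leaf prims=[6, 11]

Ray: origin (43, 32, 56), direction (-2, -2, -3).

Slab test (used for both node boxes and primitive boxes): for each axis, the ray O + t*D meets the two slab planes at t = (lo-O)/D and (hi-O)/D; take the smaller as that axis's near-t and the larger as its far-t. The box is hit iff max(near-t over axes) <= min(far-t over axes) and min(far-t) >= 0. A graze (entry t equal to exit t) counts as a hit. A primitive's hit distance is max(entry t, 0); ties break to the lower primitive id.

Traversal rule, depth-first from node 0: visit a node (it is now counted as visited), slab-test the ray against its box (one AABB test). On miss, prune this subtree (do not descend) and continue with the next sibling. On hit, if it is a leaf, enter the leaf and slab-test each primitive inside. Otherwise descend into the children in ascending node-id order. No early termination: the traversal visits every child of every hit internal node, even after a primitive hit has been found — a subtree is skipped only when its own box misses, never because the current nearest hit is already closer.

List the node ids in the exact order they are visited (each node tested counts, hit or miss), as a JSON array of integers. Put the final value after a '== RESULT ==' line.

Trace the traversal:
N0 x:[15,31] y:[5,51/2] z:[12,71/3] -> hit [15,71/3], descend [14, 17]
  N14 x:[16,31] y:[29/2,51/2] z:[40/3,68/3] -> hit [16,68/3], descend [7, 10]
    N7 x:[23,31] y:[29/2,51/2] z:[16,68/3] -> miss, prune
    N10 x:[16,43/2] y:[19,51/2] z:[40/3,68/3] -> hit [19,43/2], descend [1, 11]
      N1 x:[16,41/2] y:[19,25] z:[40/3,56/3] -> miss, prune
      N11 x:[37/2,43/2] y:[39/2,51/2] z:[20,68/3] -> hit [20,43/2] leaf, test {P5@t=62/3, P10(miss)}
  N17 x:[15,61/2] y:[5,15] z:[12,71/3] -> hit [15,15], descend [3, 13]
    N3 x:[15,59/2] y:[7,14] z:[58/3,71/3] -> miss, prune
    N13 x:[31/2,61/2] y:[5,15] z:[12,52/3] -> miss, prune

9 AABB tests over nodes [0, 14, 7, 10, 1, 11, 17, 3, 13]; 1 leaf entered; closest P5.

== RESULT ==
[0, 14, 7, 10, 1, 11, 17, 3, 13]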